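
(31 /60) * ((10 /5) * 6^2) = 186 /5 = 37.20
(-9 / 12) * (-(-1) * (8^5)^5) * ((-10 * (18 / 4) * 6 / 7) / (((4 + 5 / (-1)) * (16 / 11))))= -5259535670296067356753920 / 7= -751362238613723908107702.90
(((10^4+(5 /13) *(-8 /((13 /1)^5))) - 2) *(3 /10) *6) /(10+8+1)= 434325927078 /458546855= 947.18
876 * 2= 1752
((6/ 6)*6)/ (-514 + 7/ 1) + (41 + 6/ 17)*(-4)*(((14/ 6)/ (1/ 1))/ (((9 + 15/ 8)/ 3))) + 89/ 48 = -139478801/ 1333072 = -104.63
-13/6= -2.17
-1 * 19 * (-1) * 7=133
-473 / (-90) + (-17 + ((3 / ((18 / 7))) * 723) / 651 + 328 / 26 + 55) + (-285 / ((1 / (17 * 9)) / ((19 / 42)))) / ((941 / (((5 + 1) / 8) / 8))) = 422021955431 / 7645135680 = 55.20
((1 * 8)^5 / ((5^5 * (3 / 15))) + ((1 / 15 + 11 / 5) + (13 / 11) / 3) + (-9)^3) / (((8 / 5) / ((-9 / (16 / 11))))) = 20849109 / 8000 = 2606.14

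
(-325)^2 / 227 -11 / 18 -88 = 1539185 / 4086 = 376.70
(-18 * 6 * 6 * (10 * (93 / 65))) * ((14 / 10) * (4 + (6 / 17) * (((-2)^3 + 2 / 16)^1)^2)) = -742610673 / 2210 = -336022.93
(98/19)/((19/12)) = 1176/361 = 3.26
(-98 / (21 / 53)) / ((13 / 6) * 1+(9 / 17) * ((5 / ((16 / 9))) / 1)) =-201824 / 2983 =-67.66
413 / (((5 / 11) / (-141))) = -640563 / 5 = -128112.60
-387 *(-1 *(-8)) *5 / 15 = -1032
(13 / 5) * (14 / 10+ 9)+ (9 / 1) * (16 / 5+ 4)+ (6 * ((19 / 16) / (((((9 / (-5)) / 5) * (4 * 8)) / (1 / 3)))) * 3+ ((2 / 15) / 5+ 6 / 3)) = 358073 / 3840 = 93.25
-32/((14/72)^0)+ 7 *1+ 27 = 2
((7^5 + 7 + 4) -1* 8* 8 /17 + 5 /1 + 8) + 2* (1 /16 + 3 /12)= 2288589 /136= 16827.86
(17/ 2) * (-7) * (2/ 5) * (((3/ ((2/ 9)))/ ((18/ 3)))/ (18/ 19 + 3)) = -6783/ 500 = -13.57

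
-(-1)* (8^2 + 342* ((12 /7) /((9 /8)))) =585.14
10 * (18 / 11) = 180 / 11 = 16.36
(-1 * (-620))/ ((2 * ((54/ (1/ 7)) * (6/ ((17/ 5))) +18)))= 2635/ 5823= 0.45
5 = 5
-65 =-65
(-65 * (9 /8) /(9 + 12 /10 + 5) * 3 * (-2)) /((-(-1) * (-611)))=-675 /14288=-0.05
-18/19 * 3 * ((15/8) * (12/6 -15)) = 5265/76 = 69.28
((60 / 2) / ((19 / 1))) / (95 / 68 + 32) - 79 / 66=-1091377 / 949278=-1.15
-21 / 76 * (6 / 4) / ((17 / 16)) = -126 / 323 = -0.39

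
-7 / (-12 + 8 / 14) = 0.61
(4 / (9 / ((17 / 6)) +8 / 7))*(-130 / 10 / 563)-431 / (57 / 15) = -311867891 / 2749129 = -113.44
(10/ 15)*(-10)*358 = -7160/ 3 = -2386.67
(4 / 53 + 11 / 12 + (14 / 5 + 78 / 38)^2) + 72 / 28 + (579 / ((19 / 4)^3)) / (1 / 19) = 5213657917 / 40179300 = 129.76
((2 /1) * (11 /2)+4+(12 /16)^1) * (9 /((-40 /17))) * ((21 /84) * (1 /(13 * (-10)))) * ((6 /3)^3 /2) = 9639 /20800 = 0.46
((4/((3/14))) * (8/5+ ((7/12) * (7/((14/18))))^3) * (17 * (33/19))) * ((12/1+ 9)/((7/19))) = 183850359/40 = 4596258.98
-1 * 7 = -7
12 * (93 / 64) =279 / 16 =17.44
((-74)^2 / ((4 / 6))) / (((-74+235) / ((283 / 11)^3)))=186171846018 / 214291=868780.52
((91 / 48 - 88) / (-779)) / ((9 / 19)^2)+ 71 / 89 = 18306871 / 14187312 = 1.29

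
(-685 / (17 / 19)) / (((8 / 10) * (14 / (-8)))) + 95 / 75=548.12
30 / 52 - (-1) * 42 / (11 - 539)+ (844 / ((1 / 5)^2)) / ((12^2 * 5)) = 306851 / 10296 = 29.80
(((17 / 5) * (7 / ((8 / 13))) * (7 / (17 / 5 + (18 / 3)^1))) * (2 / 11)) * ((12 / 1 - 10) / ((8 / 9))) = 97461 / 8272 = 11.78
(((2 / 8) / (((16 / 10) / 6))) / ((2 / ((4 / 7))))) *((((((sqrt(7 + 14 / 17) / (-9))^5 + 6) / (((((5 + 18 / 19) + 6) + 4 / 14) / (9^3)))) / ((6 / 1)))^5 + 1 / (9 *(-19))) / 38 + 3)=125581970762642138290179644547801272291300011735 / 23705465999572217714019244995286432435968- 4395360099497139684370276085779209360356347875005 *sqrt(2261) / 16328782973485569566486987748392059946502747648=5284796.09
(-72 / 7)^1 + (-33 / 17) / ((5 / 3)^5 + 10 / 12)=-750726 / 71995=-10.43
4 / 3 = 1.33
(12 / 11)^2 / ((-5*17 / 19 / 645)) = -352944 / 2057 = -171.58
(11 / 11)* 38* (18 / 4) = 171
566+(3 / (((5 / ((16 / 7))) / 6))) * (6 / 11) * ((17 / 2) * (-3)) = 173846 / 385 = 451.55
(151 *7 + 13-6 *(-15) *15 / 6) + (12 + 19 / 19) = 1308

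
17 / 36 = 0.47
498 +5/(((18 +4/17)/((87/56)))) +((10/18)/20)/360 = 1401733567/2812320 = 498.43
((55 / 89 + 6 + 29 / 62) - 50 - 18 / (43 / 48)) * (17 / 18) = -254149915 / 4270932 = -59.51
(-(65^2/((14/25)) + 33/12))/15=-211327/420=-503.16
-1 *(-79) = 79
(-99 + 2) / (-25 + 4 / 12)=291 / 74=3.93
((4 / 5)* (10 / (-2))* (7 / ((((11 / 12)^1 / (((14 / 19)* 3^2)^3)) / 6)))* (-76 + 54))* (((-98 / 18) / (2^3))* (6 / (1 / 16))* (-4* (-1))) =-2107788189696 / 6859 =-307302549.89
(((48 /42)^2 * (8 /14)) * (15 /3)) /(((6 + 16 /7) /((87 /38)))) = 1.03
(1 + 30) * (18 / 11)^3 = 180792 / 1331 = 135.83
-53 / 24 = -2.21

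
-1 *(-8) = 8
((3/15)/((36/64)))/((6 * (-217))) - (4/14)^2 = -16796/205065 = -0.08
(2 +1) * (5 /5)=3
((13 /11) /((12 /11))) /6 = 13 /72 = 0.18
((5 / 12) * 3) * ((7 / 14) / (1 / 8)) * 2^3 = 40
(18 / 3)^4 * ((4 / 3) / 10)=864 / 5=172.80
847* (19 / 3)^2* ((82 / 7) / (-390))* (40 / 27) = -14327368 / 9477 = -1511.80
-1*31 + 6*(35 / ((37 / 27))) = 4523 / 37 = 122.24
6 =6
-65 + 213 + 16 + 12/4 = 167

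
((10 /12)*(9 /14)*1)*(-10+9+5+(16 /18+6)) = 35 /6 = 5.83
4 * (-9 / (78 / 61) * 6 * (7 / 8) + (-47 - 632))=-74459 / 26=-2863.81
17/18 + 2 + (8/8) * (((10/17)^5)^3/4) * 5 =2.94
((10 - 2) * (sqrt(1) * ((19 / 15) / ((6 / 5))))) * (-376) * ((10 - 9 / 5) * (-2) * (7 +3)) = 4686464 / 9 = 520718.22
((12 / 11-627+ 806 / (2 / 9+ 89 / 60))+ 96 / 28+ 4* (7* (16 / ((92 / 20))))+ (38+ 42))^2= 223293517974081 / 295606427809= 755.37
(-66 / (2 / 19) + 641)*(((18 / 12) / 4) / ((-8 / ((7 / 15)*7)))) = -343 / 160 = -2.14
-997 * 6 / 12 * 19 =-9471.50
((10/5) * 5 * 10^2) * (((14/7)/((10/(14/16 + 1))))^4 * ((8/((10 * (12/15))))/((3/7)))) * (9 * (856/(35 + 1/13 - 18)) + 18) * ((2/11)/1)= 18640125/4736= 3935.84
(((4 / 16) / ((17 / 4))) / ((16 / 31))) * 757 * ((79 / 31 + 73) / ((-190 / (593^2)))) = -311718201103 / 25840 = -12063397.88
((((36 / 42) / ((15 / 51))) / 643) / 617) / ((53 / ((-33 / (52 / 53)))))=-0.00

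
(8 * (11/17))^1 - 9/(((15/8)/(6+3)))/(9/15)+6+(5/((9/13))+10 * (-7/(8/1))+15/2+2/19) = -636587/11628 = -54.75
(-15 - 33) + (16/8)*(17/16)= -367/8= -45.88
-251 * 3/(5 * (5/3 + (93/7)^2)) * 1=-110691/130960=-0.85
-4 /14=-2 /7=-0.29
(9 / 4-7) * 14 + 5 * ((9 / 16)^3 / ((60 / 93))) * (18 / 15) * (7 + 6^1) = -1842479 / 40960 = -44.98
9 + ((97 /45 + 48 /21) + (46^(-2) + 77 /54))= 29729687 /1999620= 14.87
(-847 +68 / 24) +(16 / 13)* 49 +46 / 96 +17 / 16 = -81361 / 104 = -782.32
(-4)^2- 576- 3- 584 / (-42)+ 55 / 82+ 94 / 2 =-863453 / 1722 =-501.42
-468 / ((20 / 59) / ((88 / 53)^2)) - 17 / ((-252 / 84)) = -160131731 / 42135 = -3800.44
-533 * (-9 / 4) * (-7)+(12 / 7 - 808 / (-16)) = -233591 / 28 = -8342.54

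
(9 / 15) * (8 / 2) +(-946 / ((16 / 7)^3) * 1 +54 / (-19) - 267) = -67446241 / 194560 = -346.66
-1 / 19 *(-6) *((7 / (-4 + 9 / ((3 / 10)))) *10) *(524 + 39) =478.66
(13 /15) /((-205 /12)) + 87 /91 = 84443 /93275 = 0.91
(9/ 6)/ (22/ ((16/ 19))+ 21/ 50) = 0.06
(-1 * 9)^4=6561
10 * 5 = 50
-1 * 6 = -6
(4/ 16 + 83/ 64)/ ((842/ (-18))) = -891/ 26944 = -0.03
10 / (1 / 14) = 140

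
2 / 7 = 0.29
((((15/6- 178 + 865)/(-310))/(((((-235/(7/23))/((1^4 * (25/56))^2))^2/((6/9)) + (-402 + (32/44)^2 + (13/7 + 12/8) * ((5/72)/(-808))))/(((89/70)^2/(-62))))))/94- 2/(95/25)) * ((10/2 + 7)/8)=-0.79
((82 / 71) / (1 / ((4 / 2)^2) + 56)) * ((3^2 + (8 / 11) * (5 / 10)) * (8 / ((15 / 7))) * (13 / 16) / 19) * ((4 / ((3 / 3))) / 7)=878384 / 50081625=0.02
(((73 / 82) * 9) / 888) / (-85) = -219 / 2063120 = -0.00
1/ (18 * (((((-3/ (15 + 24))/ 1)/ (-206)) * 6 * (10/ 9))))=1339/ 60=22.32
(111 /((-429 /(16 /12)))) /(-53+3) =74 /10725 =0.01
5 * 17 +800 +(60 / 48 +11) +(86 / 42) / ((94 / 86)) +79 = 3861631 / 3948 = 978.12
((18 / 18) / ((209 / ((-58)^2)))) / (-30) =-1682 / 3135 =-0.54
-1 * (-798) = 798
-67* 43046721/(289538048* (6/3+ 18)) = -2884130307/5790760960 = -0.50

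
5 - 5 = 0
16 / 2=8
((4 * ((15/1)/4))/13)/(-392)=-15/5096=-0.00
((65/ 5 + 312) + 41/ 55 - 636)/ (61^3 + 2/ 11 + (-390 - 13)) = -2133/ 1557725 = -0.00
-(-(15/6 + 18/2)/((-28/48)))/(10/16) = -1104/35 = -31.54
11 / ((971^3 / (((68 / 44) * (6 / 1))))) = 102 / 915498611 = 0.00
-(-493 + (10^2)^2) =-9507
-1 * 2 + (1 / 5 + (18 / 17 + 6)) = 447 / 85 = 5.26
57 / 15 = 3.80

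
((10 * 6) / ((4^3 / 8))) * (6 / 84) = 15 / 28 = 0.54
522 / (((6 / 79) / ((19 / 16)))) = 130587 / 16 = 8161.69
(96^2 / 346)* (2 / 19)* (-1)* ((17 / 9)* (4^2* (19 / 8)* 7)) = -243712 / 173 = -1408.74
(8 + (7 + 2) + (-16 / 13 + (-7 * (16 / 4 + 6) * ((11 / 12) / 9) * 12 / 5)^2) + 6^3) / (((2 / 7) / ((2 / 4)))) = 3866527 / 4212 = 917.98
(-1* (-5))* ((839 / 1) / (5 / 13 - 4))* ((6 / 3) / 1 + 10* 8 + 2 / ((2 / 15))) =-5289895 / 47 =-112550.96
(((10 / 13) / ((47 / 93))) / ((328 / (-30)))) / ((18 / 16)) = -3100 / 25051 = -0.12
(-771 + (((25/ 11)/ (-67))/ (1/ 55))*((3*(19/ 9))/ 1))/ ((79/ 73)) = -11486258/ 15879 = -723.36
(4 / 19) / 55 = 4 / 1045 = 0.00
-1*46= -46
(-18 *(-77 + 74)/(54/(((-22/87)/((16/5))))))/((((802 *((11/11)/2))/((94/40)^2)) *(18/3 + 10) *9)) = -24299/3215185920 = -0.00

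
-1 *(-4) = 4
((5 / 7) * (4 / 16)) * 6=15 / 14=1.07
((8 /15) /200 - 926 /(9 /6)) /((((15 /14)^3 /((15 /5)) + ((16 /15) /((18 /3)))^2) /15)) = -20969.57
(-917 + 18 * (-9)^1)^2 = 1164241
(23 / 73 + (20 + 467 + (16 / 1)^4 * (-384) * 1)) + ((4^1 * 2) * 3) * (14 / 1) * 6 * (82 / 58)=-53268983874 / 2117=-25162486.48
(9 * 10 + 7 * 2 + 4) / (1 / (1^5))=108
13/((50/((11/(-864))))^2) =0.00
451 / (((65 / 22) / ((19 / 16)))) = 94259 / 520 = 181.27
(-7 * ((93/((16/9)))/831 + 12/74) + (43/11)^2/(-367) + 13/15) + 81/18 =409531059019/109230562320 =3.75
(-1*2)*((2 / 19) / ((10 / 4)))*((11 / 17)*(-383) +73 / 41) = 1371936 / 66215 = 20.72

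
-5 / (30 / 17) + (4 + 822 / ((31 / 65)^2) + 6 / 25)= 521145271 / 144150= 3615.30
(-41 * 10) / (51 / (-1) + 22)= 410 / 29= 14.14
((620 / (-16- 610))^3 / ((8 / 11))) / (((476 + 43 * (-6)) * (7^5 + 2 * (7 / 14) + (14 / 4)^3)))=-163850500 / 450580045539011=-0.00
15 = 15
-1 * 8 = -8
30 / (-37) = -0.81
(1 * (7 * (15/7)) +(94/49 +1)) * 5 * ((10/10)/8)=2195/196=11.20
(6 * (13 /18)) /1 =13 /3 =4.33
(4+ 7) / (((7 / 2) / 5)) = 15.71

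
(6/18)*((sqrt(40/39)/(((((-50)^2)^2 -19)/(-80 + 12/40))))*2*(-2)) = 3188*sqrt(390)/3656238885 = 0.00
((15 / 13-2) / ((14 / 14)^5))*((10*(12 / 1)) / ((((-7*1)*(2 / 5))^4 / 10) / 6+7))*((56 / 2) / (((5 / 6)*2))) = -2700000 / 12701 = -212.58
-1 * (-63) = 63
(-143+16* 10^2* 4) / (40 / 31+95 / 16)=3103472 / 3585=865.68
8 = 8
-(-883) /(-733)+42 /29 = 5179 /21257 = 0.24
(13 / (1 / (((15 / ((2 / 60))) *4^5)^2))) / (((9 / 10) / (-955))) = -2929065984000000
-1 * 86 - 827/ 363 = -32045/ 363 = -88.28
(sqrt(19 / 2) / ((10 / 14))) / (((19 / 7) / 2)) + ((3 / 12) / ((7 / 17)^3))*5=49*sqrt(38) / 95 + 24565 / 1372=21.08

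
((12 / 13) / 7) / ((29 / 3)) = 36 / 2639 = 0.01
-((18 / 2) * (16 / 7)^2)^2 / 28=-1327104 / 16807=-78.96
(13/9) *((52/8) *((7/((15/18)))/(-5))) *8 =-9464/75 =-126.19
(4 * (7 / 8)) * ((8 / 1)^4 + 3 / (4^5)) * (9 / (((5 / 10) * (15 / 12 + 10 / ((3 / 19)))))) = 792724023 / 198400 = 3995.58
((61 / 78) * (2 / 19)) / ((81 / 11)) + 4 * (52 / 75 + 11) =70201331 / 1500525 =46.78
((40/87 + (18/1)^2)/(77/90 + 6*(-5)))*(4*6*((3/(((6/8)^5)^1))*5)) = -11562188800/684603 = -16888.90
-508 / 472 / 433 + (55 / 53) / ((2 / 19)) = 13344942 / 1353991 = 9.86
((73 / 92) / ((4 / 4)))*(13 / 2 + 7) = 1971 / 184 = 10.71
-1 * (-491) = 491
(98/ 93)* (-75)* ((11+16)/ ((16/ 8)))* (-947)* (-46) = -1440813150/ 31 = -46477843.55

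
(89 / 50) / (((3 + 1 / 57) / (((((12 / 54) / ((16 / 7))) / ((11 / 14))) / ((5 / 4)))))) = 82859 / 1419000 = 0.06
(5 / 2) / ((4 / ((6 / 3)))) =5 / 4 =1.25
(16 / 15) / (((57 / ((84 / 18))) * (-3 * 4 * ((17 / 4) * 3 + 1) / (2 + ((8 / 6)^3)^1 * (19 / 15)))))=-453824 / 171406125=-0.00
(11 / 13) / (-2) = -11 / 26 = -0.42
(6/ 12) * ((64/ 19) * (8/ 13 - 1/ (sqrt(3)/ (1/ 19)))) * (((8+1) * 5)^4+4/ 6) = 3149280512/ 741 - 393660064 * sqrt(3)/ 3249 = 4040179.92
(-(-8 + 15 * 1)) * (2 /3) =-14 /3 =-4.67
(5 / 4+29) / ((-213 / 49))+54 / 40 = -11947 / 2130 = -5.61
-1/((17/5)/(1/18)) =-5/306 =-0.02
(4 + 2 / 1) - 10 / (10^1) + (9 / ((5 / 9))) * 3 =268 / 5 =53.60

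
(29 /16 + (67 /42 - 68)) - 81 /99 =-241757 /3696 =-65.41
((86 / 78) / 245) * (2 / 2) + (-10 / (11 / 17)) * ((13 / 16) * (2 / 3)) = -1172511 / 140140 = -8.37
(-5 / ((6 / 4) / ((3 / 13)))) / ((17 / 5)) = -50 / 221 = -0.23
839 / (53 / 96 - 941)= -80544 / 90283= -0.89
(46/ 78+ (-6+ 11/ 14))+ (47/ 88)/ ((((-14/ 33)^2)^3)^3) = 358938424628602239411906616027/ 133186202513718663708672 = 2695012.08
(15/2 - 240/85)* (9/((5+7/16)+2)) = 11448/2023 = 5.66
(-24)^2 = 576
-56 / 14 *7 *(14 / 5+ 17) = -2772 / 5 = -554.40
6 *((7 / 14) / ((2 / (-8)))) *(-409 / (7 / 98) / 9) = 22904 / 3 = 7634.67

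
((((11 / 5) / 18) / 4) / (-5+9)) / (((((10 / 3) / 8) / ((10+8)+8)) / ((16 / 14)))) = 0.54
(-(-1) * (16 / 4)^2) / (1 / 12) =192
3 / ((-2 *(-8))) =3 / 16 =0.19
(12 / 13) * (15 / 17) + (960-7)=210793 / 221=953.81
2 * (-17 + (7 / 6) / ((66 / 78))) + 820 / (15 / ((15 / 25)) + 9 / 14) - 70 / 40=-48085 / 47388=-1.01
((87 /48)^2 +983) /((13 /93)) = 23481477 /3328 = 7055.73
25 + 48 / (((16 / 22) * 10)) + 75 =533 / 5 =106.60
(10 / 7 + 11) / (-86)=-87 / 602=-0.14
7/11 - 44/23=-323/253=-1.28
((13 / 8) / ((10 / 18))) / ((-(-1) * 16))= 117 / 640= 0.18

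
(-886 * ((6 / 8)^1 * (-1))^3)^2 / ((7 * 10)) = 143065521 / 71680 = 1995.89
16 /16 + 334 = 335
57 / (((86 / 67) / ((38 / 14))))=72561 / 602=120.53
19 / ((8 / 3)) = 57 / 8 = 7.12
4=4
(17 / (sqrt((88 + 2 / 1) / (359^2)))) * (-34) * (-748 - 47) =5498803 * sqrt(10) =17388741.88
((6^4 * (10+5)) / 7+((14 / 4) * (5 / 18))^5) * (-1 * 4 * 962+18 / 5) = -322882949459549 / 30233088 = -10679787.31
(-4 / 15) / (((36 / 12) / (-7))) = 28 / 45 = 0.62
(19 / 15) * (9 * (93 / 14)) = 75.73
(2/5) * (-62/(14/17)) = -1054/35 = -30.11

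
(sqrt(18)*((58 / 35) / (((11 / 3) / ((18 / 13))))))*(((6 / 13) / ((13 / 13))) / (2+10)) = 4698*sqrt(2) / 65065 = 0.10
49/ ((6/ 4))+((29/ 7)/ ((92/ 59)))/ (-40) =2519347/ 77280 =32.60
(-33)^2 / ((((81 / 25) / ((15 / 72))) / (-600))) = -378125 / 9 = -42013.89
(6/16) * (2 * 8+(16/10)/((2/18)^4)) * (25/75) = 6571/5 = 1314.20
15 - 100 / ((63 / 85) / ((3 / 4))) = -1810 / 21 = -86.19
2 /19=0.11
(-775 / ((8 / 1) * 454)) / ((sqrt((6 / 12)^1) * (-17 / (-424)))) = -41075 * sqrt(2) / 7718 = -7.53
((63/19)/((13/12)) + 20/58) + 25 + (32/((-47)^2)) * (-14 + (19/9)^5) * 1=26918413777237/934336283283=28.81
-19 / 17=-1.12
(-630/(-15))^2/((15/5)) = 588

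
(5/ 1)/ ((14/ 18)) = 45/ 7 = 6.43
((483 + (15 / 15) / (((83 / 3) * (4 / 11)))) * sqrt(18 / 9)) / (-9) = -17821 * sqrt(2) / 332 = -75.91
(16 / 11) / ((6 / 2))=16 / 33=0.48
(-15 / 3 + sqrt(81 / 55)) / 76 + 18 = 9 * sqrt(55) / 4180 + 1363 / 76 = 17.95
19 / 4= 4.75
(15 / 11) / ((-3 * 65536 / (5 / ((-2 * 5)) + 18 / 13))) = -115 / 18743296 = -0.00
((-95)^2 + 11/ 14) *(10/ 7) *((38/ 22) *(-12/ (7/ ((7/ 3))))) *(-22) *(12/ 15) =76827488/ 49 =1567907.92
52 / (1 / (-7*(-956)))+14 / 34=5915735 / 17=347984.41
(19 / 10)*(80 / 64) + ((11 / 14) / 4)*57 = 95 / 7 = 13.57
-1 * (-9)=9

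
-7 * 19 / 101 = -133 / 101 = -1.32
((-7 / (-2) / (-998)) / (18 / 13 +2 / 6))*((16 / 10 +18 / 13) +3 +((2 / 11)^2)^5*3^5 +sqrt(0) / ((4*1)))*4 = -211883161221249 / 4335829583426165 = -0.05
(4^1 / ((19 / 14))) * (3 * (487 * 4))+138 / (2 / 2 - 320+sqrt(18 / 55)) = 1831597260978 / 106339903 - 414 * sqrt(110) / 5596837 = 17223.99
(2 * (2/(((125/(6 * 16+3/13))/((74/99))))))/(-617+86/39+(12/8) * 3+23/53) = -13083792/3466601875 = -0.00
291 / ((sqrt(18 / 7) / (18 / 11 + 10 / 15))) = 417.93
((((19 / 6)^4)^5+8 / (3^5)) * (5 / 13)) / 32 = 187949867288331627747035285 / 1520961911066198016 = 123573026.99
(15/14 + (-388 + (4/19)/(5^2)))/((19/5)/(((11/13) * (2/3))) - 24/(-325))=-122647239/2158723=-56.81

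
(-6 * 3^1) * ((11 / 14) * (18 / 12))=-297 / 14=-21.21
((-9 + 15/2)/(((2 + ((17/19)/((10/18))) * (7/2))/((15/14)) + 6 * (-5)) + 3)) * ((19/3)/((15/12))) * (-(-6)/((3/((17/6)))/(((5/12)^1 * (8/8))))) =153425/169908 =0.90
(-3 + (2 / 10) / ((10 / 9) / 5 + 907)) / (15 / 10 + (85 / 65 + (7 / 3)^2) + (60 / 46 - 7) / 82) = -0.37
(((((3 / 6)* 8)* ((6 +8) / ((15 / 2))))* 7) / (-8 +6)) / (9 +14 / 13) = -2.59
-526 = -526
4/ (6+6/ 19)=19/ 30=0.63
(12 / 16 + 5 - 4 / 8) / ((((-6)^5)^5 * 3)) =-7 / 113721152119718805504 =-0.00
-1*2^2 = -4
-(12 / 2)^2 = -36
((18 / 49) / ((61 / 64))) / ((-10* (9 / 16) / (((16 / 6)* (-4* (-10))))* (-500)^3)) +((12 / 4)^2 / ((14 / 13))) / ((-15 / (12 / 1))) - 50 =-992774998976 / 17513671875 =-56.69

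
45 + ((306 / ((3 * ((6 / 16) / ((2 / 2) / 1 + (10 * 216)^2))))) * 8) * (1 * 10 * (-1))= -101523477715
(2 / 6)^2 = 1 / 9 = 0.11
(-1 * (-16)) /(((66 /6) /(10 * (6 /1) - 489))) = -624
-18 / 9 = -2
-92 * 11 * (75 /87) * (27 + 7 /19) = -13156000 /551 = -23876.59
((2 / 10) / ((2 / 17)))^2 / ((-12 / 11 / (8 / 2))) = -3179 / 300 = -10.60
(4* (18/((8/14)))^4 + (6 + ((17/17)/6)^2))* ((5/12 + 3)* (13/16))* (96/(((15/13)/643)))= 315832567301251/540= 584875124631.95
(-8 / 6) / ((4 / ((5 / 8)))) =-5 / 24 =-0.21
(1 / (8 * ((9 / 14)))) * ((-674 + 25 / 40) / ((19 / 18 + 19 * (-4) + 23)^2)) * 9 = -3054429 / 6993800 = -0.44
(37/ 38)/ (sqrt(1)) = 37/ 38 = 0.97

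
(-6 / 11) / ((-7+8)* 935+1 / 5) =-15 / 25718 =-0.00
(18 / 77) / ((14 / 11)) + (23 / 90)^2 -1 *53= -20936879 / 396900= -52.75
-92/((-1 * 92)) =1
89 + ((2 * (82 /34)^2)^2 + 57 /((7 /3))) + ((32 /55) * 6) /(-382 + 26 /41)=10422357786598 /41898727255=248.75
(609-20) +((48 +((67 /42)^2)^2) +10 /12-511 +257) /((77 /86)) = 3997906529 /10890936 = 367.09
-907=-907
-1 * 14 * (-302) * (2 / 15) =8456 / 15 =563.73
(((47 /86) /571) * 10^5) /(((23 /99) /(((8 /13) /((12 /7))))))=1085700000 /7341347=147.89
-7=-7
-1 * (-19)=19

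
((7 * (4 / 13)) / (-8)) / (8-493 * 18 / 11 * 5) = 11 / 164476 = 0.00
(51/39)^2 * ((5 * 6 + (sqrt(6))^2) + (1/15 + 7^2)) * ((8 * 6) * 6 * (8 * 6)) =2010963.92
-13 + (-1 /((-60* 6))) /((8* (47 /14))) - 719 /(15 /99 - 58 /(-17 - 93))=-507984881 /473760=-1072.24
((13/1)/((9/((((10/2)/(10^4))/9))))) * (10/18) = 0.00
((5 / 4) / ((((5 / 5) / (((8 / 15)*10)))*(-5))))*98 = -392 / 3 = -130.67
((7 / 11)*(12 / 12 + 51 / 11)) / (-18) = -217 / 1089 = -0.20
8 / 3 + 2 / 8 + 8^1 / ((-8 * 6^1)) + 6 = 35 / 4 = 8.75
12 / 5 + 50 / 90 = 133 / 45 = 2.96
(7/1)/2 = 7/2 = 3.50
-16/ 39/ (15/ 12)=-64/ 195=-0.33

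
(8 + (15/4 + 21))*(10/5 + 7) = 1179/4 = 294.75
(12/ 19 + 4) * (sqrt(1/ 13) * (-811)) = -71368 * sqrt(13)/ 247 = -1041.79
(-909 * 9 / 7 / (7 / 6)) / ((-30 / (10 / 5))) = 16362 / 245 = 66.78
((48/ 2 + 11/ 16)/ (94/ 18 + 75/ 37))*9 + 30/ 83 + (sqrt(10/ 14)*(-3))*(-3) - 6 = 9*sqrt(35)/ 7 + 80180613/ 3205792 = 32.62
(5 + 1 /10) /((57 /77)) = 1309 /190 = 6.89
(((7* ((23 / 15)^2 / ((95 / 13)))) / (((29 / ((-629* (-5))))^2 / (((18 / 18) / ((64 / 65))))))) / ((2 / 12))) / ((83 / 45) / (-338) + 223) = 627653089972545 / 867147605008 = 723.81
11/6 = 1.83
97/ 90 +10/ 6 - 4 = -113/ 90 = -1.26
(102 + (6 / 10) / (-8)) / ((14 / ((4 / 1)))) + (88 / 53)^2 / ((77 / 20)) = 11733893 / 393260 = 29.84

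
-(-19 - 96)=115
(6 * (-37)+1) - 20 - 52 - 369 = -662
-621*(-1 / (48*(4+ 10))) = 207 / 224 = 0.92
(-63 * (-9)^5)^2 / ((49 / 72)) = 20334926626632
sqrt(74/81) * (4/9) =4 * sqrt(74)/81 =0.42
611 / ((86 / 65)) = 39715 / 86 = 461.80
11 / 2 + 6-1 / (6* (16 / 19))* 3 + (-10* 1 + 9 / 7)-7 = -1077 / 224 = -4.81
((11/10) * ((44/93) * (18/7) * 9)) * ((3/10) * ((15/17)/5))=58806/92225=0.64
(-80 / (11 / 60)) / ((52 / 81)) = -679.72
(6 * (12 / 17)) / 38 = 36 / 323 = 0.11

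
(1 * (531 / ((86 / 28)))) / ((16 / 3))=11151 / 344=32.42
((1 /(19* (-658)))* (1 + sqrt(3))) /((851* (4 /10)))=-5* sqrt(3) /21278404 - 5 /21278404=-0.00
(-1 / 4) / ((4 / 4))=-1 / 4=-0.25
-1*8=-8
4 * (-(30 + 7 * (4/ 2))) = -176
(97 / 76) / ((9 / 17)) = 1649 / 684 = 2.41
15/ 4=3.75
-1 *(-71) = 71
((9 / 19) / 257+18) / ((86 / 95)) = 439515 / 22102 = 19.89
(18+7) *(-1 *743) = -18575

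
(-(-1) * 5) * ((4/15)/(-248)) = -1/186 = -0.01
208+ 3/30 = 2081/10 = 208.10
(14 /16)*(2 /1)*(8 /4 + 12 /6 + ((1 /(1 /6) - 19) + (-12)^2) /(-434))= 1605 /248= 6.47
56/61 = 0.92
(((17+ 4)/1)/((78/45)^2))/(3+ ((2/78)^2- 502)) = -42525/3035912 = -0.01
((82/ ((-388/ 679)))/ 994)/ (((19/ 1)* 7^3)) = -41/ 1850828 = -0.00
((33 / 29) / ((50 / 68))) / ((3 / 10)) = 748 / 145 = 5.16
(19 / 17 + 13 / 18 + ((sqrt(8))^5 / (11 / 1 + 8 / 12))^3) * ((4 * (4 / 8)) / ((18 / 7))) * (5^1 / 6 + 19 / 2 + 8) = 216755 / 8262 + 46137344 * sqrt(2) / 1225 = 53289.96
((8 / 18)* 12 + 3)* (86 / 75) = 86 / 9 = 9.56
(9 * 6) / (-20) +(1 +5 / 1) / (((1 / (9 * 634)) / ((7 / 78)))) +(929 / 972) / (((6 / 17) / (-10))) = 576709877 / 189540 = 3042.68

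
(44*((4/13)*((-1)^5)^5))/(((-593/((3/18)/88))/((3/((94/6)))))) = 3/362323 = 0.00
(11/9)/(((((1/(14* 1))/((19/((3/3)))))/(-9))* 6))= -1463/3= -487.67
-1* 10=-10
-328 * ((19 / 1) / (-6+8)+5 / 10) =-3280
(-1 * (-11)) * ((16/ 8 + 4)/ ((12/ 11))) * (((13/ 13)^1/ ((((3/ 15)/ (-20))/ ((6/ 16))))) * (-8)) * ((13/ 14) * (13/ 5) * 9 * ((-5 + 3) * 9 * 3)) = -149073210/ 7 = -21296172.86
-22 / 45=-0.49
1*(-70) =-70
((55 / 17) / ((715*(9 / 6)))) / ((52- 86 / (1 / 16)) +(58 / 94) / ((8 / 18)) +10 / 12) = -376 / 164751743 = -0.00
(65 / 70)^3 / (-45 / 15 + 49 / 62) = -0.36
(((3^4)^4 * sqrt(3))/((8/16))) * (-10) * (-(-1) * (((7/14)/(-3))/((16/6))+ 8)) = -27334667835 * sqrt(3)/4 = -11836258374.56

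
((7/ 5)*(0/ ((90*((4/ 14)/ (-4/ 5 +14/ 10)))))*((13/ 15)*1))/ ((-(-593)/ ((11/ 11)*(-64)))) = 0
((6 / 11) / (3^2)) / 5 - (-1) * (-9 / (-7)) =1499 / 1155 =1.30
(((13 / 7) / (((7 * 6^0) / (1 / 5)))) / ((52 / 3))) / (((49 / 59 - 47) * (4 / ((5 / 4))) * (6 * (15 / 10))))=-59 / 25627392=-0.00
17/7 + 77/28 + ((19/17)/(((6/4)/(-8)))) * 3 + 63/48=-21689/1904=-11.39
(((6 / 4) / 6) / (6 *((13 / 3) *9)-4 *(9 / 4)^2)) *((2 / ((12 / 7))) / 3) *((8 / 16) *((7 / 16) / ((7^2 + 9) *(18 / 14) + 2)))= 343 / 263969280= 0.00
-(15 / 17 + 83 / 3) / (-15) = 1456 / 765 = 1.90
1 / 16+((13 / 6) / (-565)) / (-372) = 157661 / 2522160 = 0.06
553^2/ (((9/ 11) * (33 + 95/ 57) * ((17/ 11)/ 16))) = 74005778/ 663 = 111622.59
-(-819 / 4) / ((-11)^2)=819 / 484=1.69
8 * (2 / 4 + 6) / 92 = 0.57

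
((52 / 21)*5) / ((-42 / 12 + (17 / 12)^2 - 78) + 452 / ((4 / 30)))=12480 / 3336991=0.00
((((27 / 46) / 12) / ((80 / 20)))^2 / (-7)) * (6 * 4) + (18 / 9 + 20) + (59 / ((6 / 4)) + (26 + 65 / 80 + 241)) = 468028847 / 1421952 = 329.15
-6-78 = -84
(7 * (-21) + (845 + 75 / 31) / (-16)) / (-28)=49591 / 6944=7.14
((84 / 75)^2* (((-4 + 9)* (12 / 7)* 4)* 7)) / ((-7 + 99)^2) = 0.04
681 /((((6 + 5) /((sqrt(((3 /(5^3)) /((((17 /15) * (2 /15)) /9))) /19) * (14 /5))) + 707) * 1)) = 11465655138 /11898518711 - 2359665 * sqrt(9690) /11898518711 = 0.94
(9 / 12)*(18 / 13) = 27 / 26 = 1.04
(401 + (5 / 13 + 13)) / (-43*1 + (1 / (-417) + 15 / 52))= -8985516 / 926209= -9.70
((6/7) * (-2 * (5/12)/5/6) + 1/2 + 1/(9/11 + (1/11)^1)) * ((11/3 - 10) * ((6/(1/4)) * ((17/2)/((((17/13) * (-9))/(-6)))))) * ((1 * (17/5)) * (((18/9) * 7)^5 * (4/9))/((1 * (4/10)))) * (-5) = 854291320064/81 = 10546806420.54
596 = 596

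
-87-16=-103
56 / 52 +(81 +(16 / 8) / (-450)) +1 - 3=234212 / 2925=80.07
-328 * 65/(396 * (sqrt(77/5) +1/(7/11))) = 93275/14256 - 130585 * sqrt(385)/156816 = -9.80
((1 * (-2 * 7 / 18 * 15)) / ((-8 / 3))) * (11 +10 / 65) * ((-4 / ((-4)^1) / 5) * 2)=19.52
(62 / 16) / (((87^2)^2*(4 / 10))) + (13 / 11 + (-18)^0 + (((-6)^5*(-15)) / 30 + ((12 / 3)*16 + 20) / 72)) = 39236458742689 / 10082997936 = 3891.35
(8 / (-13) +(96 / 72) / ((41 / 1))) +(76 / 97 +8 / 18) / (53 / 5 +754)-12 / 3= -8149491824 / 1778876307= -4.58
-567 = -567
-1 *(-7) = 7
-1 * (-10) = 10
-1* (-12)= 12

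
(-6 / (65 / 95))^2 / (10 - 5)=12996 / 845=15.38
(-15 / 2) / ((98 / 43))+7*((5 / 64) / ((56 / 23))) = -76925 / 25088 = -3.07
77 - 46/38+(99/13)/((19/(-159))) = 2979/247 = 12.06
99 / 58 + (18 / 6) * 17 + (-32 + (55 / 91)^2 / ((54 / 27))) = 5016603 / 240149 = 20.89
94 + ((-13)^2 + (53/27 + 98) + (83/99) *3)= 108547/297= 365.48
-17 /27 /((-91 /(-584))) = -9928 /2457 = -4.04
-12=-12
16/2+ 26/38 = 8.68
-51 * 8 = -408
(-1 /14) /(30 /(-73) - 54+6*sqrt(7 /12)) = 5329*sqrt(21) /219308250+48326 /36551375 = 0.00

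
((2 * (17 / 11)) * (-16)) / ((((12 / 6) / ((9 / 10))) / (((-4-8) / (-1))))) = -14688 / 55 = -267.05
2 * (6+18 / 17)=240 / 17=14.12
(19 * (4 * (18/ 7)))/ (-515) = -0.38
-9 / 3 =-3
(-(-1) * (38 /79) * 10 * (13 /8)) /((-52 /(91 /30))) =-1729 /3792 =-0.46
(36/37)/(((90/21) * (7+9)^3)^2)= 49/15518924800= 0.00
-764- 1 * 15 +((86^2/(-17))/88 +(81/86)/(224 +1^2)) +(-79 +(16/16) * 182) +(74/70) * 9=-944813007/1407175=-671.43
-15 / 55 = -3 / 11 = -0.27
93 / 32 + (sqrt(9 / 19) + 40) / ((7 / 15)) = 45 * sqrt(19) / 133 + 19851 / 224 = 90.10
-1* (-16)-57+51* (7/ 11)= -94/ 11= -8.55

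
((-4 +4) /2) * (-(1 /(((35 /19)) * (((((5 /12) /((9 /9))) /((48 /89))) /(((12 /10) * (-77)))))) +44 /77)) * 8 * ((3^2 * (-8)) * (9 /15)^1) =0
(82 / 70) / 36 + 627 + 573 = 1512041 / 1260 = 1200.03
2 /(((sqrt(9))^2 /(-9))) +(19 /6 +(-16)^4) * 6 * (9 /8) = 3539099 /8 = 442387.38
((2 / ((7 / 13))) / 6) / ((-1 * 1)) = -0.62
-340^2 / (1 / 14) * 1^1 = -1618400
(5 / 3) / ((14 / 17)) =85 / 42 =2.02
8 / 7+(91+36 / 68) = 11028 / 119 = 92.67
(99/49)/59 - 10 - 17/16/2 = -971099/92512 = -10.50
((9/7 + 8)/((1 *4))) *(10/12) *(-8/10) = -65/42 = -1.55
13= 13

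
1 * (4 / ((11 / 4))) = 16 / 11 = 1.45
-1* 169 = -169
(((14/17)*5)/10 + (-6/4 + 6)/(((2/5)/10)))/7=3839/238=16.13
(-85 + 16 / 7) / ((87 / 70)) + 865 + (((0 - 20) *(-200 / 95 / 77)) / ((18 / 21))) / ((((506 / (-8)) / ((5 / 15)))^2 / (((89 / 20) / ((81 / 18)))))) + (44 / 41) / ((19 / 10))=3088370300084225 / 3865231023687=799.01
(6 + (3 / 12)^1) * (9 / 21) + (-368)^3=-1395408821 / 28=-49836029.32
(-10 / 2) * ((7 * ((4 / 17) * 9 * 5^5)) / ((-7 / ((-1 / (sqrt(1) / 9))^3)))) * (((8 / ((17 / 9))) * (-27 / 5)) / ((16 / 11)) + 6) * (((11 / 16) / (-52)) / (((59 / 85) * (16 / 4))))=-1864041609375 / 1668992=-1116866.71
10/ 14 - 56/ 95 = 83/ 665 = 0.12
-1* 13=-13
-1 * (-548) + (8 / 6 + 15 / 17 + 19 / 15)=46876 / 85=551.48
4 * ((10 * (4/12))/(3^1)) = 40/9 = 4.44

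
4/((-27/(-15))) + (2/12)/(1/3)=49/18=2.72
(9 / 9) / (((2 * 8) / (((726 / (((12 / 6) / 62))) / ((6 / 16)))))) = 3751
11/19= 0.58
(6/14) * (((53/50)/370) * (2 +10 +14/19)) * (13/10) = 250107/12302500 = 0.02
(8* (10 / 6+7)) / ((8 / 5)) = 43.33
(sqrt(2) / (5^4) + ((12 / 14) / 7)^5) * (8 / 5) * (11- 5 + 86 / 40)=2534976 / 7061881225 + 326 * sqrt(2) / 15625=0.03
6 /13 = 0.46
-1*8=-8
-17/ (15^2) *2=-34/ 225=-0.15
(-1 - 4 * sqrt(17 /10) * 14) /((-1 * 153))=1 /153+ 28 * sqrt(170) /765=0.48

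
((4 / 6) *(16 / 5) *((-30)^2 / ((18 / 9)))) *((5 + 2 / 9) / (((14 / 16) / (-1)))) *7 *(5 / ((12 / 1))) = -150400 / 9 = -16711.11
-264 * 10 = -2640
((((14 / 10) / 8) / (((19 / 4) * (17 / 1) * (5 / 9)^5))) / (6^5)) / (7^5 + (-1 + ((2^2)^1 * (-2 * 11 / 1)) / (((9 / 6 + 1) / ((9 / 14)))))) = 3969 / 12649067600000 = 0.00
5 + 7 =12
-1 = -1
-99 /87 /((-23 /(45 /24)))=495 /5336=0.09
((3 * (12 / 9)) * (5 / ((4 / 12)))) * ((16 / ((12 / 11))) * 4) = 3520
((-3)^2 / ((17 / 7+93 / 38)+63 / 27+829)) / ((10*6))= 1197 / 6672950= 0.00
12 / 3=4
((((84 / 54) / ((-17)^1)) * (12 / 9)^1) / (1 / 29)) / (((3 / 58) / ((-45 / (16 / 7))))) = 206045 / 153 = 1346.70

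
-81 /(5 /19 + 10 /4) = -1026 /35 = -29.31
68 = 68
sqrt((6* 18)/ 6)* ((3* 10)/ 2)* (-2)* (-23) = 2070* sqrt(2) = 2927.42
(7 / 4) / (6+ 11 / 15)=105 / 404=0.26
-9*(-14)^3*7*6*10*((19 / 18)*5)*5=273714000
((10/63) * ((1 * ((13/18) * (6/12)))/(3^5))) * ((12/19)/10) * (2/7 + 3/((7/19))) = 767/6108291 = 0.00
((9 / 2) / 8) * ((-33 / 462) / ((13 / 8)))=-9 / 364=-0.02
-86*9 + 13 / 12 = -9275 / 12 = -772.92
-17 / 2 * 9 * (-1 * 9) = 688.50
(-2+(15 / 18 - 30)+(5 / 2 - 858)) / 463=-1.92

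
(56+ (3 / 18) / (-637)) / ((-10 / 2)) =-214031 / 19110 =-11.20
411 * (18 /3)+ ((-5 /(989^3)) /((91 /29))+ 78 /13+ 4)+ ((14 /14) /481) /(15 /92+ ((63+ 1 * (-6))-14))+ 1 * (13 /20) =640658391198628254409 /258679417252916660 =2476.65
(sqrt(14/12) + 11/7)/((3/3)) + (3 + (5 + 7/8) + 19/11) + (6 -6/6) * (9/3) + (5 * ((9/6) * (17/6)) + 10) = sqrt(42)/6 + 35989/616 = 59.50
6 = 6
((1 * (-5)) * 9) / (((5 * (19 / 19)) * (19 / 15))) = -135 / 19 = -7.11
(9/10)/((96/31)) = 93/320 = 0.29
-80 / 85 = -16 / 17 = -0.94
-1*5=-5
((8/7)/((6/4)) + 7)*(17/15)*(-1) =-2771/315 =-8.80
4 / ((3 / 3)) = 4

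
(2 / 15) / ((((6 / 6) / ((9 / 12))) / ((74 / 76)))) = 37 / 380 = 0.10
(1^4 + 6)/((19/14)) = 98/19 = 5.16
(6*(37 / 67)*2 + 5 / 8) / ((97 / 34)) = 66079 / 25996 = 2.54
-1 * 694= -694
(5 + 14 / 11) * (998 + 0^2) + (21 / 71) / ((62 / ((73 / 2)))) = 606277911 / 96844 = 6260.36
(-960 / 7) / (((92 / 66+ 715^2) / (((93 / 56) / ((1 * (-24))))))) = 15345 / 826653079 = 0.00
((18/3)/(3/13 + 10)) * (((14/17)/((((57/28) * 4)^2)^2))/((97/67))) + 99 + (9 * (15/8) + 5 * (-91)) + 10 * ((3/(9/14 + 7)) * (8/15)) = -31805090737796819/94368312545112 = -337.03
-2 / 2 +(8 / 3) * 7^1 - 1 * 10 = 23 / 3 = 7.67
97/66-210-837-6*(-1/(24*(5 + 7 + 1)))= -1794097/1716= -1045.51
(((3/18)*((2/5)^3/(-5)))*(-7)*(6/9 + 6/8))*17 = 2023/5625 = 0.36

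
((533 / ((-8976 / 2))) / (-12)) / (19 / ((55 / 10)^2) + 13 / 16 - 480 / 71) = -416273 / 223765866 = -0.00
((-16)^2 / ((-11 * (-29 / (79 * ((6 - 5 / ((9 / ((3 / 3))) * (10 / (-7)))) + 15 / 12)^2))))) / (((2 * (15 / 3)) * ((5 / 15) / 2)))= 1738000 / 783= 2219.67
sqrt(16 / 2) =2 * sqrt(2) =2.83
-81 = -81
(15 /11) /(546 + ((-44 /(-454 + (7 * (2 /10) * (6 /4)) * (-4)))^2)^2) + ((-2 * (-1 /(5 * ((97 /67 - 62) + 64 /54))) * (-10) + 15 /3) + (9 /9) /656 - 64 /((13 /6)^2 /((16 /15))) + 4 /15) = -44075440126555360926383537 /4788754834915507648468848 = -9.20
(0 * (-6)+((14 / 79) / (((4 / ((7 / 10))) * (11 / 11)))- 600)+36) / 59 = -891071 / 93220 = -9.56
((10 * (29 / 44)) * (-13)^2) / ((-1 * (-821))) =24505 / 18062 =1.36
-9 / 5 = -1.80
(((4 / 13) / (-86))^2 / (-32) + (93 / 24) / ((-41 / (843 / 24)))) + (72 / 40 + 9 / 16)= -3924450519 / 4099750720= -0.96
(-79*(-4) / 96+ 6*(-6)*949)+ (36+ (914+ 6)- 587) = -33791.71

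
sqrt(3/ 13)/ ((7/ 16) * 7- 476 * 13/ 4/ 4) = -16 * sqrt(39)/ 79807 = -0.00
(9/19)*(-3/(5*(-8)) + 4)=1467/760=1.93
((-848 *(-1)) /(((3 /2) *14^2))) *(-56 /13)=-3392 /273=-12.42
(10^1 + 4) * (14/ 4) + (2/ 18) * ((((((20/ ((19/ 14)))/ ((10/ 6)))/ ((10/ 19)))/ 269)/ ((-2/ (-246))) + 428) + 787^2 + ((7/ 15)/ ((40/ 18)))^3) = 55615363630403/ 807000000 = 68916.19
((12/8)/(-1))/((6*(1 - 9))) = 1/32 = 0.03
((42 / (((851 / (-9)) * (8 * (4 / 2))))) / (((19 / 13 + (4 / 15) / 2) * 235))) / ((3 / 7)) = -17199 / 99512536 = -0.00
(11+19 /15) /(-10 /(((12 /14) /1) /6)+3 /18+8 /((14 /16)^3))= -126224 /595705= -0.21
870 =870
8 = 8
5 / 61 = 0.08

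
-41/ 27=-1.52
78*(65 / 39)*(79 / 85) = 2054 / 17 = 120.82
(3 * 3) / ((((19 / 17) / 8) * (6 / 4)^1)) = 42.95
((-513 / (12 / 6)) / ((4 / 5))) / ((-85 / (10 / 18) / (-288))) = -10260 / 17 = -603.53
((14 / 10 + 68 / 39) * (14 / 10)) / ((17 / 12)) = 17164 / 5525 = 3.11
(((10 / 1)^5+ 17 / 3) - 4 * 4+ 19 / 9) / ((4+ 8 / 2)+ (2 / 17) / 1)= 7649371 / 621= 12317.83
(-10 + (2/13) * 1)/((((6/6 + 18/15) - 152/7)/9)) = 40320/8879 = 4.54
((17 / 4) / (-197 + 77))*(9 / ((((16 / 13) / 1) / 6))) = -1989 / 1280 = -1.55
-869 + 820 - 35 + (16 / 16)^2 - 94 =-177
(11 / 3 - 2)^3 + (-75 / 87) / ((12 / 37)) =6175 / 3132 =1.97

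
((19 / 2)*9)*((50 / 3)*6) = 8550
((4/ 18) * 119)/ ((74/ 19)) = 6.79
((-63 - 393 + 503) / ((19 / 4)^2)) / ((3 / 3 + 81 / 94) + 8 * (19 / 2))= 70688 / 2642159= 0.03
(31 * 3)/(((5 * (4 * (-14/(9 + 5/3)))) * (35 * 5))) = -124/6125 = -0.02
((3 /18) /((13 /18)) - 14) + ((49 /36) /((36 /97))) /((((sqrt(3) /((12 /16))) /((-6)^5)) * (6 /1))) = -4753 * sqrt(3) /4 - 179 /13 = -2071.88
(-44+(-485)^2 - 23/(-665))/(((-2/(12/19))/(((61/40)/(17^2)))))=-7155089001/18257575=-391.90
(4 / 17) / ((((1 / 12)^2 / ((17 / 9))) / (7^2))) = 3136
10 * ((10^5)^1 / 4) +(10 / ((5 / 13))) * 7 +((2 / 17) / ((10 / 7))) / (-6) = 127592813 / 510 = 250181.99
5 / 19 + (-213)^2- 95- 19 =859850 / 19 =45255.26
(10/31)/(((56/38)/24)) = 1140/217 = 5.25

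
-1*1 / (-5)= 1 / 5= 0.20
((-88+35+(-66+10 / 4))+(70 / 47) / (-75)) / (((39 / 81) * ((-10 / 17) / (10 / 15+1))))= 8378943 / 12220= 685.67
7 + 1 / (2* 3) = 43 / 6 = 7.17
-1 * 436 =-436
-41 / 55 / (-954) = 41 / 52470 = 0.00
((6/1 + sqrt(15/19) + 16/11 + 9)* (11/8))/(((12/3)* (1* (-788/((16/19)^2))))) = -362/71117-22* sqrt(285)/1351223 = -0.01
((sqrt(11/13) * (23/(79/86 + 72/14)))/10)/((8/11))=76153 * sqrt(143)/1897480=0.48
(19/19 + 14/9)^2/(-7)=-529/567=-0.93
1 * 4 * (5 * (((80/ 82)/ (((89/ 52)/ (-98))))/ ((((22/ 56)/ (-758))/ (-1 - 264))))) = -22929390848000/ 40139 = -571249678.57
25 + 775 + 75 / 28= 22475 / 28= 802.68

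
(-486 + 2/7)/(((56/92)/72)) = -2815200/49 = -57453.06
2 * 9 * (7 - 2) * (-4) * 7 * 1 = -2520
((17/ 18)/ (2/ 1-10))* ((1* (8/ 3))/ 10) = -17/ 540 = -0.03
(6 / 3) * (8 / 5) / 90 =0.04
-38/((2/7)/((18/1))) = -2394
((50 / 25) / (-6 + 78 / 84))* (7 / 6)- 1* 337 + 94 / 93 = -336.45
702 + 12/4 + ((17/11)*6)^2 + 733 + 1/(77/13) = 1290957/847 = 1524.15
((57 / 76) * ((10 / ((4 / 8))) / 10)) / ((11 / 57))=171 / 22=7.77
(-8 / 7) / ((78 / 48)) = -64 / 91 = -0.70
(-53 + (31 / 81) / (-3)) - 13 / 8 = -106439 / 1944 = -54.75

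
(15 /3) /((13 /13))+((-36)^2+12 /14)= 1301.86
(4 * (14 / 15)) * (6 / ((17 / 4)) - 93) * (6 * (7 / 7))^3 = -6277824 / 85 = -73856.75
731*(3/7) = 2193/7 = 313.29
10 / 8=5 / 4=1.25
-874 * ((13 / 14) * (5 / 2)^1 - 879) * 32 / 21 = 171632624 / 147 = 1167568.87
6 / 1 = 6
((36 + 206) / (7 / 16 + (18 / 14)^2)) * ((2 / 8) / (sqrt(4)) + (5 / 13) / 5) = 45276 / 1937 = 23.37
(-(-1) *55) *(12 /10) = 66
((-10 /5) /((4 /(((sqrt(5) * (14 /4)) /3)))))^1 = -7 * sqrt(5) /12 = -1.30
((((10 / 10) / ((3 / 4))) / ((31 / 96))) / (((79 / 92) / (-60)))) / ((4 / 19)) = -3356160 / 2449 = -1370.42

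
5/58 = 0.09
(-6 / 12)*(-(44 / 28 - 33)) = -110 / 7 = -15.71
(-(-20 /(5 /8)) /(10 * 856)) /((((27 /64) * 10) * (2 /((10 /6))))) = 32 /43335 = 0.00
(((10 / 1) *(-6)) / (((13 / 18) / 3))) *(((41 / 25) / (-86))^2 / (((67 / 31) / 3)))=-25325946 / 201309875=-0.13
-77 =-77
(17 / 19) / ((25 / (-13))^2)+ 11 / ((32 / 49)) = 6492561 / 380000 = 17.09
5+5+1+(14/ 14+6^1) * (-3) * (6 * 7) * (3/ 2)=-1312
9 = 9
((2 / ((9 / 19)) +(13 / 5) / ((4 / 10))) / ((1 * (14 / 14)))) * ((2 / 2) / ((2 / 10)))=965 / 18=53.61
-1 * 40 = -40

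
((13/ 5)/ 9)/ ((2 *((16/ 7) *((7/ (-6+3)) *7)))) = -13/ 3360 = -0.00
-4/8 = -1/2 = -0.50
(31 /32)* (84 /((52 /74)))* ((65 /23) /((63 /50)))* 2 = 143375 /276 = 519.47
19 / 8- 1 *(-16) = 147 / 8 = 18.38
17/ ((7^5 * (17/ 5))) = 5/ 16807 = 0.00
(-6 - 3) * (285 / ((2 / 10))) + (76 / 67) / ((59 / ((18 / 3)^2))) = -50694489 / 3953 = -12824.31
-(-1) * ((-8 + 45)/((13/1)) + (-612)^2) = 374546.85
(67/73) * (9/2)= 603/146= 4.13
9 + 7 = 16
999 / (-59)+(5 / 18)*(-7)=-20047 / 1062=-18.88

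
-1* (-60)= 60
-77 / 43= -1.79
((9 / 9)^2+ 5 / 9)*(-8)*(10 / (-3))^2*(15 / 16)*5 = -17500 / 27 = -648.15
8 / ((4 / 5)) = 10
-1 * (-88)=88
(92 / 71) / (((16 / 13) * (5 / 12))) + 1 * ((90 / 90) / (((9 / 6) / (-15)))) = -2653 / 355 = -7.47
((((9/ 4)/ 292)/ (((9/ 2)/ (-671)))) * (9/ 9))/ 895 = -671/ 522680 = -0.00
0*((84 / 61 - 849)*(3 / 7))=0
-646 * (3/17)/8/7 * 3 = -171/28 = -6.11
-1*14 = -14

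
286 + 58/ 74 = 10611/ 37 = 286.78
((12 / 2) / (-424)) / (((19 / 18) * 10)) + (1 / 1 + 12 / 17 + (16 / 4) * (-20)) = -26806799 / 342380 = -78.30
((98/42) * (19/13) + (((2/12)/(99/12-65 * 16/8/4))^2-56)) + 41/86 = -4933708177/94673358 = -52.11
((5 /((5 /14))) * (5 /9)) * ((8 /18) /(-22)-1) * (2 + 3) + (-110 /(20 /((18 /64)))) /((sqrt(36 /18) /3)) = -35350 /891-297 * sqrt(2) /128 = -42.96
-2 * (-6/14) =6/7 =0.86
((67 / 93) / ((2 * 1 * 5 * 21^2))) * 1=67 / 410130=0.00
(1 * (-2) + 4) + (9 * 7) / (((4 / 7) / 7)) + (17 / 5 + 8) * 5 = 3323 / 4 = 830.75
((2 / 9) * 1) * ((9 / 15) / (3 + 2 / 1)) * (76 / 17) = 0.12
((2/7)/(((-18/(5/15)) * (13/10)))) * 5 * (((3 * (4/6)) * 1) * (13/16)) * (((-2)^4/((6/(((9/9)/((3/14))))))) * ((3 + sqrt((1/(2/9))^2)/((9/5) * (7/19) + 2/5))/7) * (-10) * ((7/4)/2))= 60875/16362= 3.72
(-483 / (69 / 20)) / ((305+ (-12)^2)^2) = -140 / 201601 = -0.00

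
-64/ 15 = -4.27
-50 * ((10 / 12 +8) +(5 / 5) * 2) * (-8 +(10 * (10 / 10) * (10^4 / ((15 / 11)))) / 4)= -89336000 / 9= -9926222.22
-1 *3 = -3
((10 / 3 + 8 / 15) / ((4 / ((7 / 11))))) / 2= 203 / 660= 0.31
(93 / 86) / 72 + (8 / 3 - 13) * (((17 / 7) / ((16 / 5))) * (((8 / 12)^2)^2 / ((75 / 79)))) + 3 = 24283111 / 17554320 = 1.38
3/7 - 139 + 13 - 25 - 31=-1271/7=-181.57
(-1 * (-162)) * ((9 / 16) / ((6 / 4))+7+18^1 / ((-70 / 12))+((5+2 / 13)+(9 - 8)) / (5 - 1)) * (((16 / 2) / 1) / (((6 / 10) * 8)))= 572751 / 364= 1573.49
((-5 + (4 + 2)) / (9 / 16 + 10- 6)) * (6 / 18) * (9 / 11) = 48 / 803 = 0.06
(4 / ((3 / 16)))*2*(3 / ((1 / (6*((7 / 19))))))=282.95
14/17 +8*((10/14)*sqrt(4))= 1458/119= 12.25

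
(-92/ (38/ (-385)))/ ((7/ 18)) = 45540/ 19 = 2396.84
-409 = -409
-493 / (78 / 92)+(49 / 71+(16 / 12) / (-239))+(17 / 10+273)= -675253191 / 2205970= -306.10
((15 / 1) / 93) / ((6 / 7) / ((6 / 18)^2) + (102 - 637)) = -35 / 114421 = -0.00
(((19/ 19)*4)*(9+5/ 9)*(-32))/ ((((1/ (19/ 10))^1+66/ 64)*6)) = -3346432/ 25569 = -130.88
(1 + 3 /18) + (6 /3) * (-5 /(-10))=13 /6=2.17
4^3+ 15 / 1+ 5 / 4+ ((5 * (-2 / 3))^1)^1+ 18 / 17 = 15907 / 204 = 77.98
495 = 495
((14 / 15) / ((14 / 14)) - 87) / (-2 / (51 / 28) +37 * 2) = -21947 / 18590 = -1.18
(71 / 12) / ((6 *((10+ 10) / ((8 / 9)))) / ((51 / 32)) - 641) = -1207 / 113484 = -0.01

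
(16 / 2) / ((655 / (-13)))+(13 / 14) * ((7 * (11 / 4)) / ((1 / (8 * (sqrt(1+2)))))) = -104 / 655+143 * sqrt(3) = 247.52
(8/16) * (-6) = -3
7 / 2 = 3.50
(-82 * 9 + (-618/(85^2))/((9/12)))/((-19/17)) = 5332874/8075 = 660.42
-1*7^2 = -49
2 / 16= 1 / 8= 0.12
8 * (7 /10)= 28 /5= 5.60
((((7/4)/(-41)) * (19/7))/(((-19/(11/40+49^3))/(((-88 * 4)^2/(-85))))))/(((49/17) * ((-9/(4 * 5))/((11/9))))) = 267248955776/271215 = 985376.75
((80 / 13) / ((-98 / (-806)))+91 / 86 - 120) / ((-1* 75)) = 0.91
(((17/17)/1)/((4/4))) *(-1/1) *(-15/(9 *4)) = 5/12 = 0.42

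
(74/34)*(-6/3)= -4.35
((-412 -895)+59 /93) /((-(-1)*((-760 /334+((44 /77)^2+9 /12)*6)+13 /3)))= -153.38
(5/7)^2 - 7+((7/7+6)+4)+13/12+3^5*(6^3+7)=31866421/588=54194.59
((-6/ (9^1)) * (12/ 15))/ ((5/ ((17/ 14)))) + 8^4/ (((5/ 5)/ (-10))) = -21504068/ 525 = -40960.13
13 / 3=4.33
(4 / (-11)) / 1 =-4 / 11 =-0.36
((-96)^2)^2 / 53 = 84934656 / 53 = 1602540.68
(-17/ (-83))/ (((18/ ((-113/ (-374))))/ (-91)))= -10283/ 32868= -0.31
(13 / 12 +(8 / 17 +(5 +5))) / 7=1.65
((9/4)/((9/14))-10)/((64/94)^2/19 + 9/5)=-2728115/765718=-3.56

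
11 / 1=11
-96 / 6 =-16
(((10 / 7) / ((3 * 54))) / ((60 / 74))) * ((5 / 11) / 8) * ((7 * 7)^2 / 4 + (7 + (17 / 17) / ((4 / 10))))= 50135 / 133056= 0.38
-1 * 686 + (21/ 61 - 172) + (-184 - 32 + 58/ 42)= -1373584/ 1281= -1072.27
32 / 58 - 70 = -2014 / 29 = -69.45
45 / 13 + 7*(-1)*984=-89499 / 13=-6884.54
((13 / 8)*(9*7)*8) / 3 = 273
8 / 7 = 1.14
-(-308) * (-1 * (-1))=308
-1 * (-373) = 373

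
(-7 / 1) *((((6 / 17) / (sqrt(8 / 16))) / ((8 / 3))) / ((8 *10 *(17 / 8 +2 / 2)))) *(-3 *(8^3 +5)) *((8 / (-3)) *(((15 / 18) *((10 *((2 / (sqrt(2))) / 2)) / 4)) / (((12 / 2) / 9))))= -32571 / 680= -47.90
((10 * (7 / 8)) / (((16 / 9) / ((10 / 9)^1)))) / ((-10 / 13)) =-7.11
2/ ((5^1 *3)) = 2/ 15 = 0.13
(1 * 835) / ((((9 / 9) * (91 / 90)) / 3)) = 225450 / 91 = 2477.47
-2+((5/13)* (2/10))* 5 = -21/13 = -1.62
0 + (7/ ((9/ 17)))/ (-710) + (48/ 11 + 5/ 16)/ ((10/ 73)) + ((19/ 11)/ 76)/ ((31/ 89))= 1191730487/ 34863840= 34.18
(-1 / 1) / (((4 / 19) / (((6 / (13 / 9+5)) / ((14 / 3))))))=-1539 / 1624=-0.95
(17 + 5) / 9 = 22 / 9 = 2.44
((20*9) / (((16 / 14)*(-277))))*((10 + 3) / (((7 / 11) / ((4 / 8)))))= -6435 / 1108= -5.81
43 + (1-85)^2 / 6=1219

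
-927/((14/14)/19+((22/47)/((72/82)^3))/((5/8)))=-12069484380/15089749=-799.85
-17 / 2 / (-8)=1.06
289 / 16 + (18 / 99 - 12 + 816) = 144715 / 176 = 822.24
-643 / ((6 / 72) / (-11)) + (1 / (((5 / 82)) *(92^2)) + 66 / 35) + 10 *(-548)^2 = 457382397519 / 148120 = 3087917.89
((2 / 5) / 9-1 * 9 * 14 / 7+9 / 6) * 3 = -1481 / 30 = -49.37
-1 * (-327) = 327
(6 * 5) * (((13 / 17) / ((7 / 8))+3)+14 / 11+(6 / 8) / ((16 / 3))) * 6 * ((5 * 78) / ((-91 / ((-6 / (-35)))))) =-699.22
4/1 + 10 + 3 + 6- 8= 15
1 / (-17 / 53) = -53 / 17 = -3.12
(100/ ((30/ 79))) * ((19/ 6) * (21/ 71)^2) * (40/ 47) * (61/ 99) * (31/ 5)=5563246360/ 23455773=237.18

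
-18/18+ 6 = 5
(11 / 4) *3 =33 / 4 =8.25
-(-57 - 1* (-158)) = -101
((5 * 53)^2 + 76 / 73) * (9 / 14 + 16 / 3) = 1286751751 / 3066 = 419684.20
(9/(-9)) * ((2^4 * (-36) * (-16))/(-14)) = 4608/7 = 658.29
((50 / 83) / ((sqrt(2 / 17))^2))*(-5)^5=-16001.51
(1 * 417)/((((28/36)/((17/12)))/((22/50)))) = 233937/700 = 334.20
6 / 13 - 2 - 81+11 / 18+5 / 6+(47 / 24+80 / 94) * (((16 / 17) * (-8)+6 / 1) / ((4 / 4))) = -31930331 / 373932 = -85.39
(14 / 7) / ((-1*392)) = -0.01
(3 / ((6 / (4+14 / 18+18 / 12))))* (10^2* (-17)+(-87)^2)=663197 / 36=18422.14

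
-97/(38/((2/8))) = -97/152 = -0.64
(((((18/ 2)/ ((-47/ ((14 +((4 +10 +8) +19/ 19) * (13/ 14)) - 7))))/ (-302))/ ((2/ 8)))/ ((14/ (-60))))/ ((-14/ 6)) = 321570/ 2434271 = 0.13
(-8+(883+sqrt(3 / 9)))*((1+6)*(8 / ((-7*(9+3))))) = -583.72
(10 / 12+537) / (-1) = -3227 / 6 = -537.83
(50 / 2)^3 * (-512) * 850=-6800000000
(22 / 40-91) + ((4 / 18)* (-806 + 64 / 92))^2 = 337872159 / 10580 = 31934.99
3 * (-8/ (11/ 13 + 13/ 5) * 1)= -195/ 28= -6.96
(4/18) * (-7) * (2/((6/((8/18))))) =-56/243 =-0.23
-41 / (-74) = 41 / 74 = 0.55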